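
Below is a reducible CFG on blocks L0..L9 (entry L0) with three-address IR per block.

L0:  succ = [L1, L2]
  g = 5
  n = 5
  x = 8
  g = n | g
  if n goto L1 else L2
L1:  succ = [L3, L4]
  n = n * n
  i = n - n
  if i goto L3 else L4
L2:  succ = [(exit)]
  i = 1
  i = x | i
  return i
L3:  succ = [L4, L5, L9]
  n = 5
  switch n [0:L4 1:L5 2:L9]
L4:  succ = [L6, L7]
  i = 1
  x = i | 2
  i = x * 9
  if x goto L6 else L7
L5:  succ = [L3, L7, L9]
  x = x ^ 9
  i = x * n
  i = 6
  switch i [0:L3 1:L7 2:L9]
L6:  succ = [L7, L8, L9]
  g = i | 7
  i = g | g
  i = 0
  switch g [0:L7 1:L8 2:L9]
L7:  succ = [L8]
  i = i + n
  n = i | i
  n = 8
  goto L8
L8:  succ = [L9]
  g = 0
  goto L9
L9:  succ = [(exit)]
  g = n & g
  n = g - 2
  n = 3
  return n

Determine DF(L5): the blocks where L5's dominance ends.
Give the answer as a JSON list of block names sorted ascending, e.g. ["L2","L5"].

Answer: ["L3", "L7", "L9"]

Working:
idom tree: L1←L0 L2←L0 L3←L1 L4←L1 L5←L3 L6←L4 L7←L1 L8←L1 L9←L1
Dom at joins:
  L3: preds {L1,L5}: {L0,L1} ∩ {L0,L1,L3,L5} = {L0,L1}; idom=L1
  L4: preds {L1,L3}: {L0,L1} ∩ {L0,L1,L3} = {L0,L1}; idom=L1
  L7: preds {L4,L5,L6}: {L0,L1,L4} ∩ {L0,L1,L3,L5} ∩ {L0,L1,L4,L6} = {L0,L1}; idom=L1
  L8: preds {L6,L7}: {L0,L1,L4,L6} ∩ {L0,L1,L7} = {L0,L1}; idom=L1
  L9: preds {L3,L5,L6,L8}: {L0,L1,L3} ∩ {L0,L1,L3,L5} ∩ {L0,L1,L4,L6} ∩ {L0,L1,L8} = {L0,L1}; idom=L1

DF derivation:
  join L3 pred L1: · stop@L1
  join L3 pred L5: L5→L3 stop@L1
  join L4 pred L1: · stop@L1
  join L4 pred L3: L3 stop@L1
  join L7 pred L4: L4 stop@L1
  join L7 pred L5: L5→L3 stop@L1
  join L7 pred L6: L6→L4 stop@L1
  join L8 pred L6: L6→L4 stop@L1
  join L8 pred L7: L7 stop@L1
  join L9 pred L3: L3 stop@L1
  join L9 pred L5: L5→L3 stop@L1
  join L9 pred L6: L6→L4 stop@L1
  join L9 pred L8: L8 stop@L1
  L0 → ∅
  L1 → ∅
  L2 → ∅
  L3 → {L3,L4,L7,L9}
  L4 → {L7,L8,L9}
  L5 → {L3,L7,L9}
  L6 → {L7,L8,L9}
  L7 → {L8}
  L8 → {L9}
  L9 → ∅

DF(L5) = ["L3", "L7", "L9"]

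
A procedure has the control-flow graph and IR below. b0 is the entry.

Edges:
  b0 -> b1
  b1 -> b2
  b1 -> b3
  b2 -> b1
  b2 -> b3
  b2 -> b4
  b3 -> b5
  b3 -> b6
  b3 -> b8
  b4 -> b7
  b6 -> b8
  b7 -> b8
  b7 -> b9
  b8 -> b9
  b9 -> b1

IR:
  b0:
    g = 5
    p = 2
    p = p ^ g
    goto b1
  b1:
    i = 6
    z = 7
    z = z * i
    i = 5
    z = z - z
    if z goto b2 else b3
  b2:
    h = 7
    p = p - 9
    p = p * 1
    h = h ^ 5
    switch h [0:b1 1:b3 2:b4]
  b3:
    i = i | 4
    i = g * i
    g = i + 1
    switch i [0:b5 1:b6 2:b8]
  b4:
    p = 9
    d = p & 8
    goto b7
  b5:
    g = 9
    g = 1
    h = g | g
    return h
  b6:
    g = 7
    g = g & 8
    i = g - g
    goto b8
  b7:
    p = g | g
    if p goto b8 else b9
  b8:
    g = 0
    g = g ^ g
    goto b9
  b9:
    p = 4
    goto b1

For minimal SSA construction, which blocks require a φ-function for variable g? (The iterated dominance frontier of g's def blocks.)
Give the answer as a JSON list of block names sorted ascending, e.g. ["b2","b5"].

idom tree: b1←b0 b2←b1 b3←b1 b4←b2 b5←b3 b6←b3 b7←b4 b8←b1 b9←b1
Dom∩ at merges:
  b1: preds {b0,b2,b9}: {b0} ∩ {b0,b1,b2} ∩ {b0,b1,b9} = {b0}; idom=b0
  b3: preds {b1,b2}: {b0,b1} ∩ {b0,b1,b2} = {b0,b1}; idom=b1
  b8: preds {b3,b6,b7}: {b0,b1,b3} ∩ {b0,b1,b3,b6} ∩ {b0,b1,b2,b4,b7} = {b0,b1}; idom=b1
  b9: preds {b7,b8}: {b0,b1,b2,b4,b7} ∩ {b0,b1,b8} = {b0,b1}; idom=b1

DF derivation:
  b1←b0: walk · to b0
  b1←b2: walk b2→b1 to b0
  b1←b9: walk b9→b1 to b0
  b3←b1: walk · to b1
  b3←b2: walk b2 to b1
  b8←b3: walk b3 to b1
  b8←b6: walk b6→b3 to b1
  b8←b7: walk b7→b4→b2 to b1
  b9←b7: walk b7→b4→b2 to b1
  b9←b8: walk b8 to b1
  DF(b0)=∅
  DF(b1)={b1}
  DF(b2)={b1,b3,b8,b9}
  DF(b3)={b8}
  DF(b4)={b8,b9}
  DF(b5)=∅
  DF(b6)={b8}
  DF(b7)={b8,b9}
  DF(b8)={b9}
  DF(b9)={b1}

φ for g: defs {b0,b3,b5,b6,b8}
  DF⁺ = {b1,b8,b9}

Answer: ["b1", "b8", "b9"]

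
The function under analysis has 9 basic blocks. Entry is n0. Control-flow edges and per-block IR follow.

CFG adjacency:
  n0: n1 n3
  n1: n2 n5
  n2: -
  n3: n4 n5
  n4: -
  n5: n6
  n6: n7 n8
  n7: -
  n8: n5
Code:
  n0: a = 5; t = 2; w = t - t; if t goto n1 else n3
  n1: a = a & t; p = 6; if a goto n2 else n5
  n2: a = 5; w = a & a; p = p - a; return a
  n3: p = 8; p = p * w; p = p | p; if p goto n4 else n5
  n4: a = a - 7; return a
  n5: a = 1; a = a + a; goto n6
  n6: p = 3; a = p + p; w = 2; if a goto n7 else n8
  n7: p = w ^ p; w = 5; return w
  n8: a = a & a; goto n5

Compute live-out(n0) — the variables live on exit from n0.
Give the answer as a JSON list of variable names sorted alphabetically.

Answer: ["a", "t", "w"]

Derivation:
Per-block:
  n0: {a,t,w} / ∅
  n1: {a,p} / {a,t}
  n2: {a,p,w} / {p}
  n3: {p} / {w}
  n4: {a} / {a}
  n5: {a} / ∅
  n6: {a,p,w} / ∅
  n7: {p,w} / {p,w}
  n8: {a} / {a}

Liveness:
  n0: in=∅ out={a,t,w}
  n1: in={a,t} out={p}
  n2: in={p} out=∅
  n3: in={a,w} out={a}
  n4: in={a} out=∅
  n5: in=∅ out=∅
  n6: in=∅ out={a,p,w}
  n7: in={p,w} out=∅
  n8: in={a} out=∅

live-out(n0) = ["a", "t", "w"]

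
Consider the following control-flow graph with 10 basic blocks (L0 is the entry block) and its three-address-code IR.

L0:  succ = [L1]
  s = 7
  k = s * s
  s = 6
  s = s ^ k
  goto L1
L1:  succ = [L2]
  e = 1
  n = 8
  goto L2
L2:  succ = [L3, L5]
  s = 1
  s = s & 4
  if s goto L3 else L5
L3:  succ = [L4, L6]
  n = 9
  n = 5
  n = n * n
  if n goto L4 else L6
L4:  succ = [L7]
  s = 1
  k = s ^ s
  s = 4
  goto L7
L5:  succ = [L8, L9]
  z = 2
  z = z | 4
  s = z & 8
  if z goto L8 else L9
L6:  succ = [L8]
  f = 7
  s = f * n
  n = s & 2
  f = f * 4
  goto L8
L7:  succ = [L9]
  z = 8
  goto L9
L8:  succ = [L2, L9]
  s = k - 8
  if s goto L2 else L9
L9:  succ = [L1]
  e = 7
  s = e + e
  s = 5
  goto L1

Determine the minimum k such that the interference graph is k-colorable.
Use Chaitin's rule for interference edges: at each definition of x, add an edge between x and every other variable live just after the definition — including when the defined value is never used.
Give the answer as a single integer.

def/use:
  L0: def={k,s} ue=∅
  L1: def={e,n} ue=∅
  L2: def={s} ue=∅
  L3: def={n} ue=∅
  L4: def={k,s} ue=∅
  L5: def={s,z} ue=∅
  L6: def={f,n,s} ue={n}
  L7: def={z} ue=∅
  L8: def={s} ue={k}
  L9: def={e,s} ue=∅

Liveness:
  live L0: ∅→{k}
  live L1: {k}→{k}
  live L2: {k}→{k}
  live L3: {k}→{k,n}
  live L4: ∅→{k}
  live L5: {k}→{k}
  live L6: {k,n}→{k}
  live L7: {k}→{k}
  live L8: {k}→{k}
  live L9: {k}→{k}

Interfere edges:
  e — {k}
  f — {k,n,s}
  k — {e,f,n,s,z}
  n — {f,k}
  s — {f,k,z}
  z — {k,s}

Registers:
  {f,k,n} pairwise interfere (3-clique) ⇒ χ ≥ 3
  assign e→r1 f→r1 k→r0 n→r2 s→r2 z→r1 — no edge inside a register ⇒ χ ≤ 3
  χ = 3

Answer: 3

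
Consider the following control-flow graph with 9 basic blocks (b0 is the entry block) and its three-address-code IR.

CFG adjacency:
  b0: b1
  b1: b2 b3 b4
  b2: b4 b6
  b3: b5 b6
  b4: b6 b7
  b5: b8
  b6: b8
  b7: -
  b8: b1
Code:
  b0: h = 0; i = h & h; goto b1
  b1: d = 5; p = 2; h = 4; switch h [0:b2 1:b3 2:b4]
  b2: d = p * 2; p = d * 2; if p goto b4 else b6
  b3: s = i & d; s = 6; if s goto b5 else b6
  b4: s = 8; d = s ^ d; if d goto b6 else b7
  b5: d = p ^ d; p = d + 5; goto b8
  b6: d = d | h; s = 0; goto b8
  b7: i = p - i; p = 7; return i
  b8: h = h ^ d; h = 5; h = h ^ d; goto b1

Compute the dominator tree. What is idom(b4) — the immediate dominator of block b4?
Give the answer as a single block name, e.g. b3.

Answer: b1

Analysis:
idom tree: b1←b0 b2←b1 b3←b1 b4←b1 b5←b3 b6←b1 b7←b4 b8←b1
Join-block Dom:
  b1: preds {b0,b8}: {b0} ∩ {b0,b1,b8} = {b0}; idom=b0
  b4: preds {b1,b2}: {b0,b1} ∩ {b0,b1,b2} = {b0,b1}; idom=b1
  b6: preds {b2,b3,b4}: {b0,b1,b2} ∩ {b0,b1,b3} ∩ {b0,b1,b4} = {b0,b1}; idom=b1
  b8: preds {b5,b6}: {b0,b1,b3,b5} ∩ {b0,b1,b6} = {b0,b1}; idom=b1

idom(b4) = b1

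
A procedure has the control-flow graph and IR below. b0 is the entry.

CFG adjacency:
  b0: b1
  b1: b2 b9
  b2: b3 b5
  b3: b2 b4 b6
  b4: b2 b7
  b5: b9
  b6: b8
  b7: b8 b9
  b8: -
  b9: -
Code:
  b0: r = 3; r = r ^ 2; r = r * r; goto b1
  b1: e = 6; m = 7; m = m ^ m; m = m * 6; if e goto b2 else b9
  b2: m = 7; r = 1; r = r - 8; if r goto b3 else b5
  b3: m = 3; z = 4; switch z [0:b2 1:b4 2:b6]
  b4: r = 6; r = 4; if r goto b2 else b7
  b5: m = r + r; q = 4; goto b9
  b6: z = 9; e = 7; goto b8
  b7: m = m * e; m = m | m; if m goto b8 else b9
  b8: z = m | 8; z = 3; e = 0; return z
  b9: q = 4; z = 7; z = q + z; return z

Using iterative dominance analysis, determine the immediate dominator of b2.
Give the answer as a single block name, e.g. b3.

idom tree: b1←b0 b2←b1 b3←b2 b4←b3 b5←b2 b6←b3 b7←b4 b8←b3 b9←b1
Dom∩ at merges:
  b2: preds {b1,b3,b4}: {b0,b1} ∩ {b0,b1,b2,b3} ∩ {b0,b1,b2,b3,b4} = {b0,b1}; idom=b1
  b8: preds {b6,b7}: {b0,b1,b2,b3,b6} ∩ {b0,b1,b2,b3,b4,b7} = {b0,b1,b2,b3}; idom=b3
  b9: preds {b1,b5,b7}: {b0,b1} ∩ {b0,b1,b2,b5} ∩ {b0,b1,b2,b3,b4,b7} = {b0,b1}; idom=b1

idom(b2) = b1

Answer: b1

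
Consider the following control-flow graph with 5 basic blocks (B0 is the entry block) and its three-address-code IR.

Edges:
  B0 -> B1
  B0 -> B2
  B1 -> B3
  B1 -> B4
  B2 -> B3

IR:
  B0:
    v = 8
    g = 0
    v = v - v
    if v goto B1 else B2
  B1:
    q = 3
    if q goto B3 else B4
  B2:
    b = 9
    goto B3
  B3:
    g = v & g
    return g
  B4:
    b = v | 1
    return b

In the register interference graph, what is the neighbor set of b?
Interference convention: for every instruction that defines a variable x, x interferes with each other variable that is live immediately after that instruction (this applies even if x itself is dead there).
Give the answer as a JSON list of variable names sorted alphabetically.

def/use:
  B0: {g,v} / ∅
  B1: {q} / ∅
  B2: {b} / ∅
  B3: {g} / {g,v}
  B4: {b} / {v}

Liveness:
  live B0: ∅→{g,v}
  live B1: {g,v}→{g,v}
  live B2: {g,v}→{g,v}
  live B3: {g,v}→∅
  live B4: {v}→∅

Interfere edges:
  b — {g,v}
  g — {b,q,v}
  q — {g,v}
  v — {b,g,q}

N(b) = ["g", "v"]

Answer: ["g", "v"]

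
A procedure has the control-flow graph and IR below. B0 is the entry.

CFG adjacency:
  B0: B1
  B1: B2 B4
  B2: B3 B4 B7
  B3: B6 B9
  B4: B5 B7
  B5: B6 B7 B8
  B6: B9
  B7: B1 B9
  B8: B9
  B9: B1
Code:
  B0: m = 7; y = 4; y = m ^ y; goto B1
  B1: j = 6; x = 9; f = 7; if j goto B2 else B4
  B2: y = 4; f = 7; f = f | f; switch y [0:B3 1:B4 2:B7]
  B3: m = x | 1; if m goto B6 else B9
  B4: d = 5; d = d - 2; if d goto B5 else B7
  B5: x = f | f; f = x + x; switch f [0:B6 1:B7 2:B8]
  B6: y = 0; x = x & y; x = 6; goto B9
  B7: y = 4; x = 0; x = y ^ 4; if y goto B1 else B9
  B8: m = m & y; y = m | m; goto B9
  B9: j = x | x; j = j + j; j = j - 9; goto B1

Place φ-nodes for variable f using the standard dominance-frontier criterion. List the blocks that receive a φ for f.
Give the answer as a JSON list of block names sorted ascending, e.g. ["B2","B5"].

idom tree: B1←B0 B2←B1 B3←B2 B4←B1 B5←B4 B6←B1 B7←B1 B8←B5 B9←B1
Dom∩ at merges:
  B1: preds {B0,B7,B9}: {B0} ∩ {B0,B1,B7} ∩ {B0,B1,B9} = {B0}; idom=B0
  B4: preds {B1,B2}: {B0,B1} ∩ {B0,B1,B2} = {B0,B1}; idom=B1
  B6: preds {B3,B5}: {B0,B1,B2,B3} ∩ {B0,B1,B4,B5} = {B0,B1}; idom=B1
  B7: preds {B2,B4,B5}: {B0,B1,B2} ∩ {B0,B1,B4} ∩ {B0,B1,B4,B5} = {B0,B1}; idom=B1
  B9: preds {B3,B6,B7,B8}: {B0,B1,B2,B3} ∩ {B0,B1,B6} ∩ {B0,B1,B7} ∩ {B0,B1,B4,B5,B8} = {B0,B1}; idom=B1

DF walk-up:
  B1←B0: walk · to B0
  B1←B7: walk B7→B1 to B0
  B1←B9: walk B9→B1 to B0
  B4←B1: walk · to B1
  B4←B2: walk B2 to B1
  B6←B3: walk B3→B2 to B1
  B6←B5: walk B5→B4 to B1
  B7←B2: walk B2 to B1
  B7←B4: walk B4 to B1
  B7←B5: walk B5→B4 to B1
  B9←B3: walk B3→B2 to B1
  B9←B6: walk B6 to B1
  B9←B7: walk B7 to B1
  B9←B8: walk B8→B5→B4 to B1
  DF(B0)=∅
  DF(B1)={B1}
  DF(B2)={B4,B6,B7,B9}
  DF(B3)={B6,B9}
  DF(B4)={B6,B7,B9}
  DF(B5)={B6,B7,B9}
  DF(B6)={B9}
  DF(B7)={B1,B9}
  DF(B8)={B9}
  DF(B9)={B1}

φ for f: defs {B1,B2,B5}
  DF⁺ = {B1,B4,B6,B7,B9}

Answer: ["B1", "B4", "B6", "B7", "B9"]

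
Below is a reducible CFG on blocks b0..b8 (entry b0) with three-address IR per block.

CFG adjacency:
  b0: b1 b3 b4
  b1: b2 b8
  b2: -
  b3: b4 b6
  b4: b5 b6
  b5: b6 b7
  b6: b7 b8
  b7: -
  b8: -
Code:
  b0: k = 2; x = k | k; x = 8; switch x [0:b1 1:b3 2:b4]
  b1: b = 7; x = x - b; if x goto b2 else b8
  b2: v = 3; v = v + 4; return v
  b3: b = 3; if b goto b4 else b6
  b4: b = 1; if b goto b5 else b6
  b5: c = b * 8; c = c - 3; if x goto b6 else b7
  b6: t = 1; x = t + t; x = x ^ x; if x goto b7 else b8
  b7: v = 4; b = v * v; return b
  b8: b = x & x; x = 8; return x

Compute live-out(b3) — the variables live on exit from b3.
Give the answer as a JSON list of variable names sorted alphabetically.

Per-block:
  b0: def={k,x} ue=∅
  b1: def={b,x} ue={x}
  b2: def={v} ue=∅
  b3: def={b} ue=∅
  b4: def={b} ue=∅
  b5: def={c} ue={b,x}
  b6: def={t,x} ue=∅
  b7: def={b,v} ue=∅
  b8: def={b,x} ue={x}

Backward fixpoint:
  b0: in=∅ out={x}
  b1: in={x} out={x}
  b2: in=∅ out=∅
  b3: in={x} out={x}
  b4: in={x} out={b,x}
  b5: in={b,x} out=∅
  b6: in=∅ out={x}
  b7: in=∅ out=∅
  b8: in={x} out=∅

live-out(b3) = ["x"]

Answer: ["x"]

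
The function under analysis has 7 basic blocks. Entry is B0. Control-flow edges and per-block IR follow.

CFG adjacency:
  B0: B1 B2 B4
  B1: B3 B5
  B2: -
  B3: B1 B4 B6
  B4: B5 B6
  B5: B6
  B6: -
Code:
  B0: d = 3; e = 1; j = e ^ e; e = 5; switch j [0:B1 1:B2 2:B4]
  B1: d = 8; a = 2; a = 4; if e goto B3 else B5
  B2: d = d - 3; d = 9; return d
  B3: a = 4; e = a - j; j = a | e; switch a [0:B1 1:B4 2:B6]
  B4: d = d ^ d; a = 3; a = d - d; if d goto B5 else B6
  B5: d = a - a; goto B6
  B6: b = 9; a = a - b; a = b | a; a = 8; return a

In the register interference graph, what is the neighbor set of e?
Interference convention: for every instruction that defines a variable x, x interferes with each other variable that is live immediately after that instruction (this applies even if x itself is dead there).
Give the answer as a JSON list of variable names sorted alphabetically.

def/use:
  B0 def {d,e,j} use ∅
  B1 def {a,d} use {e}
  B2 def {d} use {d}
  B3 def {a,e,j} use {j}
  B4 def {a,d} use {d}
  B5 def {d} use {a}
  B6 def {a,b} use {a}

Backward fixpoint:
  B0 li=∅ lo={d,e,j}
  B1 li={e,j} lo={a,d,j}
  B2 li={d} lo=∅
  B3 li={d,j} lo={a,d,e,j}
  B4 li={d} lo={a}
  B5 li={a} lo={a}
  B6 li={a} lo=∅

Conflict graph:
  a↔{b,d,e,j}
  b↔{a}
  d↔{a,e,j}
  e↔{a,d,j}
  j↔{a,d,e}

N(e) = ["a", "d", "j"]

Answer: ["a", "d", "j"]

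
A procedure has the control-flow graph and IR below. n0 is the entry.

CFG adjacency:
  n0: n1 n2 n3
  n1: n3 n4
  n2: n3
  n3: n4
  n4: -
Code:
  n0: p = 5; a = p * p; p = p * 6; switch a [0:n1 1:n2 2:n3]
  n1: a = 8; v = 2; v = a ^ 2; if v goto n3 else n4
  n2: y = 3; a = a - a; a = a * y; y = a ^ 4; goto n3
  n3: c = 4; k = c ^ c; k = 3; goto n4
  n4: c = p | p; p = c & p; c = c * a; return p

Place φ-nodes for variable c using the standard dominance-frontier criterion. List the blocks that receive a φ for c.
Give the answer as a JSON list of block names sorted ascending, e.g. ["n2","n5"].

idom tree: n1←n0 n2←n0 n3←n0 n4←n0
Dom at joins:
  n3: preds {n0,n1,n2}: {n0} ∩ {n0,n1} ∩ {n0,n2} = {n0}; idom=n0
  n4: preds {n1,n3}: {n0,n1} ∩ {n0,n3} = {n0}; idom=n0

DF walk-up:
  join n3 pred n0: · stop@n0
  join n3 pred n1: n1 stop@n0
  join n3 pred n2: n2 stop@n0
  join n4 pred n1: n1 stop@n0
  join n4 pred n3: n3 stop@n0
  n0 → ∅
  n1 → {n3,n4}
  n2 → {n3}
  n3 → {n4}
  n4 → ∅

φ for c: defs {n3,n4}
  DF⁺ = {n4}

Answer: ["n4"]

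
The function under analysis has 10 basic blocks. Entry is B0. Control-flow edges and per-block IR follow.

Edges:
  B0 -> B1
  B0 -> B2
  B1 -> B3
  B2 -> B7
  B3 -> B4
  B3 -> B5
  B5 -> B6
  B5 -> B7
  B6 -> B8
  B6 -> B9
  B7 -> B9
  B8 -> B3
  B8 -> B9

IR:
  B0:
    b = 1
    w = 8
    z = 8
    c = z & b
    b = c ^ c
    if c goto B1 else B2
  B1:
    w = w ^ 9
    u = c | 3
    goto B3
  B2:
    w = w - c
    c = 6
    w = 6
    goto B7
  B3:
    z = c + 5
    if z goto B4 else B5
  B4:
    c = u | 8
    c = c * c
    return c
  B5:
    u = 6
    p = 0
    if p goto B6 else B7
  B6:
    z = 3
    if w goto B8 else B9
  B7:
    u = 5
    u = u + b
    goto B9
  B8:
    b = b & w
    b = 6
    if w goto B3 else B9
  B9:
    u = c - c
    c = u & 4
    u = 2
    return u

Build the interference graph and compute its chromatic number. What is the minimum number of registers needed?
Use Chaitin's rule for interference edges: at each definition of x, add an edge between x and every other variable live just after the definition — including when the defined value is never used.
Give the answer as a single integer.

def/use:
  B0: {b,c,w,z} / ∅
  B1: {u,w} / {c,w}
  B2: {c,w} / {c,w}
  B3: {z} / {c}
  B4: {c} / {u}
  B5: {p,u} / ∅
  B6: {z} / {w}
  B7: {u} / {b}
  B8: {b} / {b,w}
  B9: {c,u} / {c}

Backward fixpoint:
  B0: in=∅ out={b,c,w}
  B1: in={b,c,w} out={b,c,u,w}
  B2: in={b,c,w} out={b,c}
  B3: in={b,c,u,w} out={b,c,u,w}
  B4: in={u} out=∅
  B5: in={b,c,w} out={b,c,u,w}
  B6: in={b,c,u,w} out={b,c,u,w}
  B7: in={b,c} out={c}
  B8: in={b,c,u,w} out={b,c,u,w}
  B9: in={c} out=∅

Interfere edges:
  b: {c,p,u,w,z}
  c: {b,p,u,w,z}
  p: {b,c,u,w}
  u: {b,c,p,w,z}
  w: {b,c,p,u,z}
  z: {b,c,u,w}

Colouring:
  {b,c,p,u,w} pairwise interfere (5-clique) ⇒ χ ≥ 5
  5-colouring: c0={b}  c1={c}  c2={u}  c3={w}  c4={p,z}
  χ = 5

Answer: 5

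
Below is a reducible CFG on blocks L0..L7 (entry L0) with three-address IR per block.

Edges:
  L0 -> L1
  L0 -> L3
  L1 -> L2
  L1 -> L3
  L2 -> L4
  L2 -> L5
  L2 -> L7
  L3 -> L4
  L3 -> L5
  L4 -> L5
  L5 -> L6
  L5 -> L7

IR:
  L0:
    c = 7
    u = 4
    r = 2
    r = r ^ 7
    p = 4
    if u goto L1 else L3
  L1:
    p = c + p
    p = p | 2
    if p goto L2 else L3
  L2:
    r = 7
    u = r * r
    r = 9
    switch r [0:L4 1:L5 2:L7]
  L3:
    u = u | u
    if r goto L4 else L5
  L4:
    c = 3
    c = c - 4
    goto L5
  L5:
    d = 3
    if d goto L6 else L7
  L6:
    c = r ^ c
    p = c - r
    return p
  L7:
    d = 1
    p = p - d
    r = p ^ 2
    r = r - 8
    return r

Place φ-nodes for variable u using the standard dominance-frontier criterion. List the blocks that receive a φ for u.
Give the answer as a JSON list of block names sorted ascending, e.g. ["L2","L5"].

Answer: ["L4", "L5", "L7"]

Analysis:
idom tree: L1←L0 L2←L1 L3←L0 L4←L0 L5←L0 L6←L5 L7←L0
Dom∩ at merges:
  L3: preds {L0,L1}: {L0} ∩ {L0,L1} = {L0}; idom=L0
  L4: preds {L2,L3}: {L0,L1,L2} ∩ {L0,L3} = {L0}; idom=L0
  L5: preds {L2,L3,L4}: {L0,L1,L2} ∩ {L0,L3} ∩ {L0,L4} = {L0}; idom=L0
  L7: preds {L2,L5}: {L0,L1,L2} ∩ {L0,L5} = {L0}; idom=L0

DF walk-up:
  L3←L0: walk · to L0
  L3←L1: walk L1 to L0
  L4←L2: walk L2→L1 to L0
  L4←L3: walk L3 to L0
  L5←L2: walk L2→L1 to L0
  L5←L3: walk L3 to L0
  L5←L4: walk L4 to L0
  L7←L2: walk L2→L1 to L0
  L7←L5: walk L5 to L0
  DF(L0)=∅
  DF(L1)={L3,L4,L5,L7}
  DF(L2)={L4,L5,L7}
  DF(L3)={L4,L5}
  DF(L4)={L5}
  DF(L5)={L7}
  DF(L6)=∅
  DF(L7)=∅

φ for u: defs {L0,L2,L3}
  DF⁺ = {L4,L5,L7}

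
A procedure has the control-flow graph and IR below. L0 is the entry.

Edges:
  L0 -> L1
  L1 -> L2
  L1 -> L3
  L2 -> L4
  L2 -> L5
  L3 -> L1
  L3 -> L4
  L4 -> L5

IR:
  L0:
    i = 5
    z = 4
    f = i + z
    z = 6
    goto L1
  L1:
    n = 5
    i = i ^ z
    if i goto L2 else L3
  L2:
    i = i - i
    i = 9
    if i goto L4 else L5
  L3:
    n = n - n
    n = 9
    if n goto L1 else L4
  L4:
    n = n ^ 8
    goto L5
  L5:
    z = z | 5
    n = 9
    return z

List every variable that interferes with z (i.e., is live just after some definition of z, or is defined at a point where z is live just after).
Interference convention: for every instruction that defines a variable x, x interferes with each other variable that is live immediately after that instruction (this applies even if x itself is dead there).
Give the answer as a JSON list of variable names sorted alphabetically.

Block summaries:
  L0: {f,i,z} / ∅
  L1: {i,n} / {i,z}
  L2: {i} / {i}
  L3: {n} / {n}
  L4: {n} / {n}
  L5: {n,z} / {z}

Liveness:
  L0 li=∅ lo={i,z}
  L1 li={i,z} lo={i,n,z}
  L2 li={i,n,z} lo={n,z}
  L3 li={i,n,z} lo={i,n,z}
  L4 li={n,z} lo={z}
  L5 li={z} lo=∅

Interfere edges:
  f — {i}
  i — {f,n,z}
  n — {i,z}
  z — {i,n}

N(z) = ["i", "n"]

Answer: ["i", "n"]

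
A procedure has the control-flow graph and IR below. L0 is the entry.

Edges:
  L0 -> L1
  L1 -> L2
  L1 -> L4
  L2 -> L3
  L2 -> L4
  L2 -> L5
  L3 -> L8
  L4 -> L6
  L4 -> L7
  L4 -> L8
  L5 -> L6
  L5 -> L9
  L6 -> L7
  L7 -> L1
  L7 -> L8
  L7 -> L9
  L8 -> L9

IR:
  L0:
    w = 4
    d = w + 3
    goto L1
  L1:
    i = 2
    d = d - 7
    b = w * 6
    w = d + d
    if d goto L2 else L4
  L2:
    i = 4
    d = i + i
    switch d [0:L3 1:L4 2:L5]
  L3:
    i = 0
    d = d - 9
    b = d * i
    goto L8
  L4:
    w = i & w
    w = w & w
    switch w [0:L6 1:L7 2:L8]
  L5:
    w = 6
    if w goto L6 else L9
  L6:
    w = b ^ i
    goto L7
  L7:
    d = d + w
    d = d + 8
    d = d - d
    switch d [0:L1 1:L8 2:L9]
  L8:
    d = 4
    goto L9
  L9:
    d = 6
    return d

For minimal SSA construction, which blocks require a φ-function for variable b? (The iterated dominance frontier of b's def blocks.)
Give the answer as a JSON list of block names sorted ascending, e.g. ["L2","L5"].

idom tree: L1←L0 L2←L1 L3←L2 L4←L1 L5←L2 L6←L1 L7←L1 L8←L1 L9←L1
Join-block Dom:
  L1: preds {L0,L7}: {L0} ∩ {L0,L1,L7} = {L0}; idom=L0
  L4: preds {L1,L2}: {L0,L1} ∩ {L0,L1,L2} = {L0,L1}; idom=L1
  L6: preds {L4,L5}: {L0,L1,L4} ∩ {L0,L1,L2,L5} = {L0,L1}; idom=L1
  L7: preds {L4,L6}: {L0,L1,L4} ∩ {L0,L1,L6} = {L0,L1}; idom=L1
  L8: preds {L3,L4,L7}: {L0,L1,L2,L3} ∩ {L0,L1,L4} ∩ {L0,L1,L7} = {L0,L1}; idom=L1
  L9: preds {L5,L7,L8}: {L0,L1,L2,L5} ∩ {L0,L1,L7} ∩ {L0,L1,L8} = {L0,L1}; idom=L1

DF derivation:
  L1←L0: walk · to L0
  L1←L7: walk L7→L1 to L0
  L4←L1: walk · to L1
  L4←L2: walk L2 to L1
  L6←L4: walk L4 to L1
  L6←L5: walk L5→L2 to L1
  L7←L4: walk L4 to L1
  L7←L6: walk L6 to L1
  L8←L3: walk L3→L2 to L1
  L8←L4: walk L4 to L1
  L8←L7: walk L7 to L1
  L9←L5: walk L5→L2 to L1
  L9←L7: walk L7 to L1
  L9←L8: walk L8 to L1
  DF(L0)=∅
  DF(L1)={L1}
  DF(L2)={L4,L6,L8,L9}
  DF(L3)={L8}
  DF(L4)={L6,L7,L8}
  DF(L5)={L6,L9}
  DF(L6)={L7}
  DF(L7)={L1,L8,L9}
  DF(L8)={L9}
  DF(L9)=∅

φ for b: defs {L1,L3}
  DF⁺ = {L1,L8,L9}

Answer: ["L1", "L8", "L9"]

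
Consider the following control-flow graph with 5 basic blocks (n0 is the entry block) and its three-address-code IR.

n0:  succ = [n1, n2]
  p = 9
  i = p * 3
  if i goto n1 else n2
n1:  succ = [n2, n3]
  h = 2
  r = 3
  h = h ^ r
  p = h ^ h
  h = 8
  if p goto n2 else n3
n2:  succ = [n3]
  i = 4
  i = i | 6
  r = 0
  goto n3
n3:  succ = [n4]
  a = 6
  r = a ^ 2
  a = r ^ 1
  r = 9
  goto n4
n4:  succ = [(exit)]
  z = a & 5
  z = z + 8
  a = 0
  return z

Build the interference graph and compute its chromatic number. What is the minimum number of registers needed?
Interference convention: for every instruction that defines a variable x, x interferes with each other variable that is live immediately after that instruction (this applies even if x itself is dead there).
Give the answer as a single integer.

Block summaries:
  n0: def={i,p} ue=∅
  n1: def={h,p,r} ue=∅
  n2: def={i,r} ue=∅
  n3: def={a,r} ue=∅
  n4: def={a,z} ue={a}

Backward fixpoint:
  n0: in=∅ out=∅
  n1: in=∅ out=∅
  n2: in=∅ out=∅
  n3: in=∅ out={a}
  n4: in={a} out=∅

Interfere edges:
  a↔{r,z}
  h↔{p,r}
  i↔∅
  p↔{h}
  r↔{a,h}
  z↔{a}

Registers:
  lower bound: {a,r} mutually conflict ⇒ χ ≥ 2
  2-colouring: R0={a,h,i}  R1={p,r,z}
  χ = 2

Answer: 2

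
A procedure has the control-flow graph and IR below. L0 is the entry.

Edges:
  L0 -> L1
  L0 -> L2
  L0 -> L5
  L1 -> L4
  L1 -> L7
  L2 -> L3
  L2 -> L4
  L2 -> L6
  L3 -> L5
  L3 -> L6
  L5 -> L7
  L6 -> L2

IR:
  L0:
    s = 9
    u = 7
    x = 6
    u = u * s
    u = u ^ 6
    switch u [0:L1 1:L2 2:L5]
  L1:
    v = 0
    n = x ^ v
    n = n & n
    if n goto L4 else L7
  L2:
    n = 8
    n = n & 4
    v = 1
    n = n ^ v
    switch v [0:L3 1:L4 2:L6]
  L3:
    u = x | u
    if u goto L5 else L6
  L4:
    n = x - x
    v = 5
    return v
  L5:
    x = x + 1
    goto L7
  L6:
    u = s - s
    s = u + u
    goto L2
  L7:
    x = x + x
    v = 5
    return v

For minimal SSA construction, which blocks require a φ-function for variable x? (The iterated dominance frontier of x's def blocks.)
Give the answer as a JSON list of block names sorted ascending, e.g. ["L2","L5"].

idom tree: L1←L0 L2←L0 L3←L2 L4←L0 L5←L0 L6←L2 L7←L0
Dom∩ at merges:
  L2: preds {L0,L6}: {L0} ∩ {L0,L2,L6} = {L0}; idom=L0
  L4: preds {L1,L2}: {L0,L1} ∩ {L0,L2} = {L0}; idom=L0
  L5: preds {L0,L3}: {L0} ∩ {L0,L2,L3} = {L0}; idom=L0
  L6: preds {L2,L3}: {L0,L2} ∩ {L0,L2,L3} = {L0,L2}; idom=L2
  L7: preds {L1,L5}: {L0,L1} ∩ {L0,L5} = {L0}; idom=L0

Frontier:
  L2←L0: walk · to L0
  L2←L6: walk L6→L2 to L0
  L4←L1: walk L1 to L0
  L4←L2: walk L2 to L0
  L5←L0: walk · to L0
  L5←L3: walk L3→L2 to L0
  L6←L2: walk · to L2
  L6←L3: walk L3 to L2
  L7←L1: walk L1 to L0
  L7←L5: walk L5 to L0
  DF(L0)=∅
  DF(L1)={L4,L7}
  DF(L2)={L2,L4,L5}
  DF(L3)={L5,L6}
  DF(L4)=∅
  DF(L5)={L7}
  DF(L6)={L2}
  DF(L7)=∅

φ for x: defs {L0,L5,L7}
  DF⁺ = {L7}

Answer: ["L7"]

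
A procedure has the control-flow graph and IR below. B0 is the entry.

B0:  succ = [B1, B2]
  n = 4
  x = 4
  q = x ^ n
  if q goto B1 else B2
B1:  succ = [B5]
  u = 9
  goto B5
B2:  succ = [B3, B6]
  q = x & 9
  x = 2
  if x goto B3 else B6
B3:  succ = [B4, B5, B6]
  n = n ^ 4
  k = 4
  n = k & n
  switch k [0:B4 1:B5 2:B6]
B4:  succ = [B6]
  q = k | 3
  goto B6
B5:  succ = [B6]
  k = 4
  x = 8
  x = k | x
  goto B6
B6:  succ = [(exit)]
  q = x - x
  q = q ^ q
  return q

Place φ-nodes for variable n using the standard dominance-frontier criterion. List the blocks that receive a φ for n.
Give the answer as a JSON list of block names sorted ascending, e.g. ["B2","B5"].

idom tree: B1←B0 B2←B0 B3←B2 B4←B3 B5←B0 B6←B0
Dom at joins:
  B5: preds {B1,B3}: {B0,B1} ∩ {B0,B2,B3} = {B0}; idom=B0
  B6: preds {B2,B3,B4,B5}: {B0,B2} ∩ {B0,B2,B3} ∩ {B0,B2,B3,B4} ∩ {B0,B5} = {B0}; idom=B0

DF derivation:
  B5←B1: walk B1 to B0
  B5←B3: walk B3→B2 to B0
  B6←B2: walk B2 to B0
  B6←B3: walk B3→B2 to B0
  B6←B4: walk B4→B3→B2 to B0
  B6←B5: walk B5 to B0
  B0: DF=∅
  B1: DF={B5}
  B2: DF={B5,B6}
  B3: DF={B5,B6}
  B4: DF={B6}
  B5: DF={B6}
  B6: DF=∅

φ for n: defs {B0,B3}
  DF⁺ = {B5,B6}

Answer: ["B5", "B6"]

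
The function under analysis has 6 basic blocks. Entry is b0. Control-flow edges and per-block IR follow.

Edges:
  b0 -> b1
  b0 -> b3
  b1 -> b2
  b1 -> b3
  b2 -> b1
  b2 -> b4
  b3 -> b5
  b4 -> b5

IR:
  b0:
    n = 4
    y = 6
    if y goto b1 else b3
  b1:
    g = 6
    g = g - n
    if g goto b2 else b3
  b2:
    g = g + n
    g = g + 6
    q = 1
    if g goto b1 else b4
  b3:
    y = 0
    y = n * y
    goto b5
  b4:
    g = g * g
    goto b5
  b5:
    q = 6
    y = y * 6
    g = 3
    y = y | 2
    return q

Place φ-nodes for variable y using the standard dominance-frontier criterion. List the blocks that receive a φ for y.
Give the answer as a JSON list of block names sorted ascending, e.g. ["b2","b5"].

Answer: ["b5"]

Derivation:
idom tree: b1←b0 b2←b1 b3←b0 b4←b2 b5←b0
Dom∩ at merges:
  b1: preds {b0,b2}: {b0} ∩ {b0,b1,b2} = {b0}; idom=b0
  b3: preds {b0,b1}: {b0} ∩ {b0,b1} = {b0}; idom=b0
  b5: preds {b3,b4}: {b0,b3} ∩ {b0,b1,b2,b4} = {b0}; idom=b0

DF walk-up:
  join b1 pred b0: · stop@b0
  join b1 pred b2: b2→b1 stop@b0
  join b3 pred b0: · stop@b0
  join b3 pred b1: b1 stop@b0
  join b5 pred b3: b3 stop@b0
  join b5 pred b4: b4→b2→b1 stop@b0
  DF(b0)=∅
  DF(b1)={b1,b3,b5}
  DF(b2)={b1,b5}
  DF(b3)={b5}
  DF(b4)={b5}
  DF(b5)=∅

φ for y: defs {b0,b3,b5}
  DF⁺ = {b5}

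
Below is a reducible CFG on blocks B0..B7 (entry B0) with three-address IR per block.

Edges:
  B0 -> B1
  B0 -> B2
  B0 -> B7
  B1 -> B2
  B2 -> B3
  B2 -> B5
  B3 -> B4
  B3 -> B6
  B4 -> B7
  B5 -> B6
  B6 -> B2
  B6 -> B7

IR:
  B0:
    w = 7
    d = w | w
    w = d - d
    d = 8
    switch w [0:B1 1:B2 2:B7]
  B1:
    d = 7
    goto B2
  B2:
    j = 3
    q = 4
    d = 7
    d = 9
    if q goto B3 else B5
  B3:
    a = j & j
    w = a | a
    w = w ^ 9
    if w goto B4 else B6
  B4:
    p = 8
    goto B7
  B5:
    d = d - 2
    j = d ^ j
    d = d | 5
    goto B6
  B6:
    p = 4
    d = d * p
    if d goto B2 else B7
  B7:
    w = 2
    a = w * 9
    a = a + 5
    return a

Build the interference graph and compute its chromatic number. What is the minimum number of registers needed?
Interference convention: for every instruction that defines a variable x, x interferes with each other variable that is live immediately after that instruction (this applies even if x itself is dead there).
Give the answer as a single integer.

Answer: 3

Analysis:
Per-block:
  B0: def={d,w} ue=∅
  B1: def={d} ue=∅
  B2: def={d,j,q} ue=∅
  B3: def={a,w} ue={j}
  B4: def={p} ue=∅
  B5: def={d,j} ue={d,j}
  B6: def={d,p} ue={d}
  B7: def={a,w} ue=∅

Backward fixpoint:
  live B0: ∅→∅
  live B1: ∅→∅
  live B2: ∅→{d,j}
  live B3: {d,j}→{d}
  live B4: ∅→∅
  live B5: {d,j}→{d}
  live B6: {d}→∅
  live B7: ∅→∅

Interfere edges:
  a — {d}
  d — {a,j,p,q,w}
  j — {d,q}
  p — {d}
  q — {d,j}
  w — {d}

Colouring:
  {d,j,q} pairwise interfere (3-clique) ⇒ χ ≥ 3
  assign a→R1 d→R0 j→R1 p→R1 q→R2 w→R1 — no edge inside a register ⇒ χ ≤ 3
  χ = 3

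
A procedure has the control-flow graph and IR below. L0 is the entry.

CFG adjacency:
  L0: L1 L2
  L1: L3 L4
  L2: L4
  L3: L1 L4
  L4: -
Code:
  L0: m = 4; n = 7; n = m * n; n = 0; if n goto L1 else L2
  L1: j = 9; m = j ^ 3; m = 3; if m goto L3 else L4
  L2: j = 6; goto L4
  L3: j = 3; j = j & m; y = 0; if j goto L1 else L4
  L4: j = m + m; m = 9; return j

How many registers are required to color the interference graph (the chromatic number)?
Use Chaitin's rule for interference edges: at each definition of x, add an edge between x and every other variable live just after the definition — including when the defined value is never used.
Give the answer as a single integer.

Block summaries:
  L0: {m,n} / ∅
  L1: {j,m} / ∅
  L2: {j} / ∅
  L3: {j,y} / {m}
  L4: {j,m} / {m}

Live sets:
  L0 li=∅ lo={m}
  L1 li=∅ lo={m}
  L2 li={m} lo={m}
  L3 li={m} lo={m}
  L4 li={m} lo=∅

Conflict graph:
  j — {m,y}
  m — {j,n,y}
  n — {m}
  y — {j,m}

Chromatic number:
  {j,m,y} pairwise interfere (3-clique) ⇒ χ ≥ 3
  3-colouring: c0={m}  c1={j,n}  c2={y}
  χ = 3

Answer: 3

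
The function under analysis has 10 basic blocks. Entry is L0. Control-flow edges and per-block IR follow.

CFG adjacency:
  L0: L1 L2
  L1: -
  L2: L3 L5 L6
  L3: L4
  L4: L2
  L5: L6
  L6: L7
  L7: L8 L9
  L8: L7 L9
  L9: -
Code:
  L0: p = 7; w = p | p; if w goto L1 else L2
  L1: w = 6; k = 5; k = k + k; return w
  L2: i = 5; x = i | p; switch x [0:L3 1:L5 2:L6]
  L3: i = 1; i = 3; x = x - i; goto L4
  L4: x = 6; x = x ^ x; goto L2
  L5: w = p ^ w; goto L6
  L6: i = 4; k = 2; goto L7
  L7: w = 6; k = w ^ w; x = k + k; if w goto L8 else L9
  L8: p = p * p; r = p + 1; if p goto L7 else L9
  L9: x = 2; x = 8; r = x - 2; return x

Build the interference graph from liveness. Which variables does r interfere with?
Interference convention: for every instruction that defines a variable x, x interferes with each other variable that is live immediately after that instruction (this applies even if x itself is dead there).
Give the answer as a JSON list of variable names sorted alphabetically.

Block summaries:
  L0 def {p,w} use ∅
  L1 def {k,w} use ∅
  L2 def {i,x} use {p}
  L3 def {i,x} use {x}
  L4 def {x} use ∅
  L5 def {w} use {p,w}
  L6 def {i,k} use ∅
  L7 def {k,w,x} use ∅
  L8 def {p,r} use {p}
  L9 def {r,x} use ∅

Live sets:
  L0: in=∅ out={p,w}
  L1: in=∅ out=∅
  L2: in={p,w} out={p,w,x}
  L3: in={p,w,x} out={p,w}
  L4: in={p,w} out={p,w}
  L5: in={p,w} out={p}
  L6: in={p} out={p}
  L7: in={p} out={p}
  L8: in={p} out={p}
  L9: in=∅ out=∅

Interfere edges:
  i: {p,w,x}
  k: {p,w}
  p: {i,k,r,w,x}
  r: {p,x}
  w: {i,k,p,x}
  x: {i,p,r,w}

N(r) = ["p", "x"]

Answer: ["p", "x"]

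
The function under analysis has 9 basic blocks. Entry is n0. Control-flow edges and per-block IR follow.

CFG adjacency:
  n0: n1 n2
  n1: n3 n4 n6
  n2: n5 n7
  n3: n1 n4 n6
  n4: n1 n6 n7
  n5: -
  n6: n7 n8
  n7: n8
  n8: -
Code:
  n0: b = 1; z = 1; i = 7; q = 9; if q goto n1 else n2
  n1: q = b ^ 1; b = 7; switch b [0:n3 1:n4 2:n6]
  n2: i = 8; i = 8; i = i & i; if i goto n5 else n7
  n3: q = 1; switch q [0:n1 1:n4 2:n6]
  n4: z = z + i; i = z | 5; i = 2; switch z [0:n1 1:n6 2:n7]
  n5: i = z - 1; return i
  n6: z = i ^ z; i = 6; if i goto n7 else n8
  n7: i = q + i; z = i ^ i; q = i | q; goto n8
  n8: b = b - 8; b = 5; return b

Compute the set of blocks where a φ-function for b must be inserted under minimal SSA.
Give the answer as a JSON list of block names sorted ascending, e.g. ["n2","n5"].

idom tree: n1←n0 n2←n0 n3←n1 n4←n1 n5←n2 n6←n1 n7←n0 n8←n0
Join-block Dom:
  n1: preds {n0,n3,n4}: {n0} ∩ {n0,n1,n3} ∩ {n0,n1,n4} = {n0}; idom=n0
  n4: preds {n1,n3}: {n0,n1} ∩ {n0,n1,n3} = {n0,n1}; idom=n1
  n6: preds {n1,n3,n4}: {n0,n1} ∩ {n0,n1,n3} ∩ {n0,n1,n4} = {n0,n1}; idom=n1
  n7: preds {n2,n4,n6}: {n0,n2} ∩ {n0,n1,n4} ∩ {n0,n1,n6} = {n0}; idom=n0
  n8: preds {n6,n7}: {n0,n1,n6} ∩ {n0,n7} = {n0}; idom=n0

DF walk-up:
  join n1 pred n0: · stop@n0
  join n1 pred n3: n3→n1 stop@n0
  join n1 pred n4: n4→n1 stop@n0
  join n4 pred n1: · stop@n1
  join n4 pred n3: n3 stop@n1
  join n6 pred n1: · stop@n1
  join n6 pred n3: n3 stop@n1
  join n6 pred n4: n4 stop@n1
  join n7 pred n2: n2 stop@n0
  join n7 pred n4: n4→n1 stop@n0
  join n7 pred n6: n6→n1 stop@n0
  join n8 pred n6: n6→n1 stop@n0
  join n8 pred n7: n7 stop@n0
  n0 → ∅
  n1 → {n1,n7,n8}
  n2 → {n7}
  n3 → {n1,n4,n6}
  n4 → {n1,n6,n7}
  n5 → ∅
  n6 → {n7,n8}
  n7 → {n8}
  n8 → ∅

φ for b: defs {n0,n1,n8}
  DF⁺ = {n1,n7,n8}

Answer: ["n1", "n7", "n8"]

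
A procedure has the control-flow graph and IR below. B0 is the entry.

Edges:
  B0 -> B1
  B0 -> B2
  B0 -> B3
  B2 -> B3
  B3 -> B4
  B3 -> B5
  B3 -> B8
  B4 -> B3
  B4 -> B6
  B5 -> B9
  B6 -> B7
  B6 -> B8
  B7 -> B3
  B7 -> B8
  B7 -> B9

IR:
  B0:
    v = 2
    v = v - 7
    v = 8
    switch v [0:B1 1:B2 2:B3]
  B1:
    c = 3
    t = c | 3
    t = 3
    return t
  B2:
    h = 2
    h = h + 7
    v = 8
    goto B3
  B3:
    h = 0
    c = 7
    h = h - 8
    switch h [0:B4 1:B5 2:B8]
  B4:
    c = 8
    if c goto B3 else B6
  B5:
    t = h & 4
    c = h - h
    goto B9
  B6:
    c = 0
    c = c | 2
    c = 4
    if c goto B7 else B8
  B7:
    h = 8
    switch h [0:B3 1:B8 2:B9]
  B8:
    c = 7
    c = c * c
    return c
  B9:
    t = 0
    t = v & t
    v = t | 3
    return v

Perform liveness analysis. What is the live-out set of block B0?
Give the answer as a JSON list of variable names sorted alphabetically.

def/use:
  B0: def={v} ue=∅
  B1: def={c,t} ue=∅
  B2: def={h,v} ue=∅
  B3: def={c,h} ue=∅
  B4: def={c} ue=∅
  B5: def={c,t} ue={h}
  B6: def={c} ue=∅
  B7: def={h} ue=∅
  B8: def={c} ue=∅
  B9: def={t,v} ue={v}

Backward fixpoint:
  B0 li=∅ lo={v}
  B1 li=∅ lo=∅
  B2 li=∅ lo={v}
  B3 li={v} lo={h,v}
  B4 li={v} lo={v}
  B5 li={h,v} lo={v}
  B6 li={v} lo={v}
  B7 li={v} lo={v}
  B8 li=∅ lo=∅
  B9 li={v} lo=∅

live-out(B0) = ["v"]

Answer: ["v"]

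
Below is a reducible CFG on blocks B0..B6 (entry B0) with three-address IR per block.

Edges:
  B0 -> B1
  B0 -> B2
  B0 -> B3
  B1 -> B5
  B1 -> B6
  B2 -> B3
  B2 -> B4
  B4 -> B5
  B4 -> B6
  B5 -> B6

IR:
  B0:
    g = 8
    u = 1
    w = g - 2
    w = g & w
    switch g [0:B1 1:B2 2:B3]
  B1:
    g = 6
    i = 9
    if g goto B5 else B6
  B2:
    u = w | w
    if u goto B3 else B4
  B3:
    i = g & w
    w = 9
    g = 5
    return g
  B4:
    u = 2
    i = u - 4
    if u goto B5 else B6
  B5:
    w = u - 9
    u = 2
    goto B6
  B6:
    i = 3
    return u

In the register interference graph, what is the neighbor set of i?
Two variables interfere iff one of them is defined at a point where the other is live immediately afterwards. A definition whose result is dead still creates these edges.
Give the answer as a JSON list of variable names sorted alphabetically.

Answer: ["g", "u"]

Analysis:
def/use:
  B0: def={g,u,w} ue=∅
  B1: def={g,i} ue=∅
  B2: def={u} ue={w}
  B3: def={g,i,w} ue={g,w}
  B4: def={i,u} ue=∅
  B5: def={u,w} ue={u}
  B6: def={i} ue={u}

Live sets:
  B0 li=∅ lo={g,u,w}
  B1 li={u} lo={u}
  B2 li={g,w} lo={g,w}
  B3 li={g,w} lo=∅
  B4 li=∅ lo={u}
  B5 li={u} lo={u}
  B6 li={u} lo=∅

Conflict graph:
  g↔{i,u,w}
  i↔{g,u}
  u↔{g,i,w}
  w↔{g,u}

N(i) = ["g", "u"]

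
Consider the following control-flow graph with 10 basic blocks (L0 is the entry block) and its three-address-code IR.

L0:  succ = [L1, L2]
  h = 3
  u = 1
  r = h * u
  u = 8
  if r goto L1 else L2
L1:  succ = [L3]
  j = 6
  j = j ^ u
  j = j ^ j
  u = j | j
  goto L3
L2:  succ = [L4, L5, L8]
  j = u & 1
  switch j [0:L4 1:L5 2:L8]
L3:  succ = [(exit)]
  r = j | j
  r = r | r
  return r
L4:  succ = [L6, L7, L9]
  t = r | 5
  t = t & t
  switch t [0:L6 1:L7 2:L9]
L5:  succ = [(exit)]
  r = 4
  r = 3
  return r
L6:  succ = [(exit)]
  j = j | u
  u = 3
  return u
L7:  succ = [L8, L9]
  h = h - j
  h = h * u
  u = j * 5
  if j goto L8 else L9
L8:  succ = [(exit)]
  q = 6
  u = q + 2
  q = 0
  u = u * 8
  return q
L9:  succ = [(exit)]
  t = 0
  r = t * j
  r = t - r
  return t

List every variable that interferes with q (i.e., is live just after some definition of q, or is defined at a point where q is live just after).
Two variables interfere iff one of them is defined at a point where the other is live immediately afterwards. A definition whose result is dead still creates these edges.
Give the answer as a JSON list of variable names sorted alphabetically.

Per-block:
  L0 def {h,r,u} use ∅
  L1 def {j,u} use {u}
  L2 def {j} use {u}
  L3 def {r} use {j}
  L4 def {t} use {r}
  L5 def {r} use ∅
  L6 def {j,u} use {j,u}
  L7 def {h,u} use {h,j,u}
  L8 def {q,u} use ∅
  L9 def {r,t} use {j}

Live sets:
  L0 li=∅ lo={h,r,u}
  L1 li={u} lo={j}
  L2 li={h,r,u} lo={h,j,r,u}
  L3 li={j} lo=∅
  L4 li={h,j,r,u} lo={h,j,u}
  L5 li=∅ lo=∅
  L6 li={j,u} lo=∅
  L7 li={h,j,u} lo={j}
  L8 li=∅ lo=∅
  L9 li={j} lo=∅

Conflict graph:
  h↔{j,r,t,u}
  j↔{h,r,t,u}
  q↔{u}
  r↔{h,j,t,u}
  t↔{h,j,r,u}
  u↔{h,j,q,r,t}

N(q) = ["u"]

Answer: ["u"]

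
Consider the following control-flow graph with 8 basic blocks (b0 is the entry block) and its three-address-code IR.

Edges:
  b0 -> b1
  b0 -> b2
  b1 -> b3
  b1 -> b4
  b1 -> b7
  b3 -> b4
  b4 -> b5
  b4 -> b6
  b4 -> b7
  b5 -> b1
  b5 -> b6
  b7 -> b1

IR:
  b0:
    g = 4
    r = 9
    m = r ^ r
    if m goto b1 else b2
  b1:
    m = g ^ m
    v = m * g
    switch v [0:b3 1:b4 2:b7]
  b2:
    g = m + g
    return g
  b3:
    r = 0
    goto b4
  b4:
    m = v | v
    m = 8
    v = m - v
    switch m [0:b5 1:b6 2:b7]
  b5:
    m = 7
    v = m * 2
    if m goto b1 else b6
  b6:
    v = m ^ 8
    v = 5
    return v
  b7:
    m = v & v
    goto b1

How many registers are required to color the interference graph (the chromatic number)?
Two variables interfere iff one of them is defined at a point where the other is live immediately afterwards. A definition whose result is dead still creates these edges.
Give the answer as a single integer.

Answer: 3

Derivation:
Block summaries:
  b0: def={g,m,r} ue=∅
  b1: def={m,v} ue={g,m}
  b2: def={g} ue={g,m}
  b3: def={r} ue=∅
  b4: def={m,v} ue={v}
  b5: def={m,v} ue=∅
  b6: def={v} ue={m}
  b7: def={m} ue={v}

Liveness:
  b0 li=∅ lo={g,m}
  b1 li={g,m} lo={g,v}
  b2 li={g,m} lo=∅
  b3 li={g,v} lo={g,v}
  b4 li={g,v} lo={g,m,v}
  b5 li={g} lo={g,m}
  b6 li={m} lo=∅
  b7 li={g,v} lo={g,m}

Interfere edges:
  g: {m,r,v}
  m: {g,v}
  r: {g,v}
  v: {g,m,r}

Colouring:
  lower bound: {g,m,v} mutually conflict ⇒ χ ≥ 3
  3-colouring: c0={g}  c1={v}  c2={m,r}
  χ = 3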